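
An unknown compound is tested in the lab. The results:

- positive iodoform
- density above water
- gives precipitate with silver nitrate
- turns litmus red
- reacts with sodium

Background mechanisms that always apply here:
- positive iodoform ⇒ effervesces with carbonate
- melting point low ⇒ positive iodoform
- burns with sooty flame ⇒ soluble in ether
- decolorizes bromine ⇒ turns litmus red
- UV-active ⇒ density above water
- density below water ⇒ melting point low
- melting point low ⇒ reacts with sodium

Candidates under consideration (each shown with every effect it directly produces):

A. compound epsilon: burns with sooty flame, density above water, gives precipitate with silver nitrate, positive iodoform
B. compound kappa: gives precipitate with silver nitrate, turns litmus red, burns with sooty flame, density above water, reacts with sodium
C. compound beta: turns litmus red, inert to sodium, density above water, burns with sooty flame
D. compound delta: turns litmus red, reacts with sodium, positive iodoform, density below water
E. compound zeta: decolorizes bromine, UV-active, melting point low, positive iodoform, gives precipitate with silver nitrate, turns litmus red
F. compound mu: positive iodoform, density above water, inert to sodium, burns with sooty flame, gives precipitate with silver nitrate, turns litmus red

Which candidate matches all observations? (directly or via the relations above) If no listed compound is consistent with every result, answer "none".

E

Per-candidate check:
(A) compound epsilon — positive iodoform yes; density above water yes; gives precipitate with silver nitrate yes; turns litmus red NO; reacts with sodium NO
(B) compound kappa — does not account for positive iodoform
(C) compound beta — positive iodoform NO; density above water yes; gives precipitate with silver nitrate NO; turns litmus red yes; reacts with sodium NO
(D) compound delta — positive iodoform yes; density above water NO; gives precipitate with silver nitrate NO; turns litmus red yes; reacts with sodium yes
(E) compound zeta — positive iodoform yes; density above water yes (through UV-active → density above water); gives precipitate with silver nitrate yes; turns litmus red yes; reacts with sodium yes (through melting point low → reacts with sodium)
(F) compound mu — positive iodoform yes; density above water yes; gives precipitate with silver nitrate yes; turns litmus red yes; reacts with sodium NO
(E) is the only candidate with no mismatches.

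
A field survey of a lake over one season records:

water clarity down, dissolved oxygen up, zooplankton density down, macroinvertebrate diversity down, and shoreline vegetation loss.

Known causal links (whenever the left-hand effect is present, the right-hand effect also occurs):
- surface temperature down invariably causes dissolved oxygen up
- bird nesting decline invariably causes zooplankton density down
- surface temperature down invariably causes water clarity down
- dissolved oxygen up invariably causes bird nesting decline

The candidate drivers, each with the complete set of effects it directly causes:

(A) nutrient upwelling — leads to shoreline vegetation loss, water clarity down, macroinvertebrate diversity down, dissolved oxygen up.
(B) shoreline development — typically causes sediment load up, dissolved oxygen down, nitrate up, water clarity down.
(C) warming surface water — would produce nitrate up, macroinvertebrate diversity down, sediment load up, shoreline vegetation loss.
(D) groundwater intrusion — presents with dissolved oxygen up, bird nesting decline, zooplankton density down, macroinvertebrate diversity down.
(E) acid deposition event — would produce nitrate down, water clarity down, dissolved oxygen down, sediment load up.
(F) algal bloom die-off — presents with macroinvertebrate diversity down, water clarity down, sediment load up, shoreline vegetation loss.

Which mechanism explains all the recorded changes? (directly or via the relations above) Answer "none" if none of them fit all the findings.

Testing each hypothesis:
(A) nutrient upwelling — accounts for every observation (zooplankton density down through dissolved oxygen up → bird nesting decline → zooplankton density down)
(B) shoreline development — fails on dissolved oxygen up, zooplankton density down, macroinvertebrate diversity down, shoreline vegetation loss (predicts dissolved oxygen down, not dissolved oxygen up)
(C) warming surface water — does not account for water clarity down, dissolved oxygen up, zooplankton density down
(D) groundwater intrusion — does not account for water clarity down, shoreline vegetation loss
(E) acid deposition event — water clarity down ✓; dissolved oxygen up ✗; zooplankton density down ✗; macroinvertebrate diversity down ✗; shoreline vegetation loss ✗
(F) algal bloom die-off — water clarity down ✓; dissolved oxygen up ✗; zooplankton density down ✗; macroinvertebrate diversity down ✓; shoreline vegetation loss ✓
Only (A) is consistent with every observation.

A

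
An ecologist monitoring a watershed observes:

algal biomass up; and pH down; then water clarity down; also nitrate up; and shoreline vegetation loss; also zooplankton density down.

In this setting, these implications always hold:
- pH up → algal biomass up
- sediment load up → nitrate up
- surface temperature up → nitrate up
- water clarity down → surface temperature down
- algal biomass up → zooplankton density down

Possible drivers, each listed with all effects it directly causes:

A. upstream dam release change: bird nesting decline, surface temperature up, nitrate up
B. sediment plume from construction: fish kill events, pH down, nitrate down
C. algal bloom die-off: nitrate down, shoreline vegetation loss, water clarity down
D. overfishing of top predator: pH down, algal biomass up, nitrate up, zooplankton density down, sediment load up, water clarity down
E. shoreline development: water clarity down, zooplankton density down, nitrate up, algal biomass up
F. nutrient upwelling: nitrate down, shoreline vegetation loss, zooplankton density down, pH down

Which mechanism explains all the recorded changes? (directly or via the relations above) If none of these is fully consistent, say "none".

none

Checking each candidate against the observations:
(A) upstream dam release change — does not account for algal biomass up, pH down, water clarity down, shoreline vegetation loss, zooplankton density down
(B) sediment plume from construction — algal biomass up -; pH down +; water clarity down -; nitrate up -; shoreline vegetation loss -; zooplankton density down -
(C) algal bloom die-off — fails on algal biomass up, pH down, nitrate up, zooplankton density down (predicts nitrate down, not nitrate up)
(D) overfishing of top predator — algal biomass up +; pH down +; water clarity down +; nitrate up +; shoreline vegetation loss -; zooplankton density down +
(E) shoreline development — algal biomass up +; pH down -; water clarity down +; nitrate up +; shoreline vegetation loss -; zooplankton density down +
(F) nutrient upwelling — fails on algal biomass up, water clarity down, nitrate up (predicts nitrate down, not nitrate up)
No candidate is consistent with all observations.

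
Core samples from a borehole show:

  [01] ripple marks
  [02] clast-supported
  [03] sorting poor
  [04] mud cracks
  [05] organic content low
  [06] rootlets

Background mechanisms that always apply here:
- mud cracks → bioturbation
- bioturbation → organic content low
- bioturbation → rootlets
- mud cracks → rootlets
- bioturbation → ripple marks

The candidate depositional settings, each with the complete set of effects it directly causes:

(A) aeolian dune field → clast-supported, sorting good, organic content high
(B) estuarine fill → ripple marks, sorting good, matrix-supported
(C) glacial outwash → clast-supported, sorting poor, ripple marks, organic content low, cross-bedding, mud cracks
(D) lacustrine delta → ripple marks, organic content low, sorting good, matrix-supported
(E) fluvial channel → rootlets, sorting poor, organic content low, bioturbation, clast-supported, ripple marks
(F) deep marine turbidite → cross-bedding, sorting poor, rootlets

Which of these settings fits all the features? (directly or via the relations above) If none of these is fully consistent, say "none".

C

Checking each candidate against the observations:
(A) aeolian dune field — fails on ripple marks, sorting poor, mud cracks, organic content low, rootlets (predicts sorting good, not sorting poor; predicts organic content high, not organic content low)
(B) estuarine fill — fails on clast-supported, sorting poor, mud cracks, organic content low, rootlets (predicts matrix-supported, not clast-supported; predicts sorting good, not sorting poor)
(C) glacial outwash — accounts for every observation (rootlets via mud cracks → rootlets)
(D) lacustrine delta — ripple marks ✓; clast-supported ✗; sorting poor ✗; mud cracks ✗; organic content low ✓; rootlets ✗
(E) fluvial channel — does not account for mud cracks
(F) deep marine turbidite — does not account for ripple marks, clast-supported, mud cracks, organic content low
(C) is the only candidate with no mismatches.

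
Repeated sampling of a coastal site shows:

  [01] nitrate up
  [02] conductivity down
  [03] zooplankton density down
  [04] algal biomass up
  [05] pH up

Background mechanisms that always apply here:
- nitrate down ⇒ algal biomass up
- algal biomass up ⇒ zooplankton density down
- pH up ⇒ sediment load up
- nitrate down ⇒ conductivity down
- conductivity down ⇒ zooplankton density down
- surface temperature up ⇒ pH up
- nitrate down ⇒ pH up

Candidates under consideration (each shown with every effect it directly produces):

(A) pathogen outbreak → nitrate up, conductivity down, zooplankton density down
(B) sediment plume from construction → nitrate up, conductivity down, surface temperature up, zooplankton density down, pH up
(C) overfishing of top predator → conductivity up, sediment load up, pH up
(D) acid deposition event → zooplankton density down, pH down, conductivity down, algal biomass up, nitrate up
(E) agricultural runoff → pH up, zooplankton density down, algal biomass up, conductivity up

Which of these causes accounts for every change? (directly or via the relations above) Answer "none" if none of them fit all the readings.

none

Checking each candidate against the observations:
(A) pathogen outbreak — nitrate up yes; conductivity down yes; zooplankton density down yes; algal biomass up NO; pH up NO
(B) sediment plume from construction — does not account for algal biomass up
(C) overfishing of top predator — nitrate up NO; conductivity down NO; zooplankton density down NO; algal biomass up NO; pH up yes
(D) acid deposition event — fails on pH up (predicts pH down, not pH up)
(E) agricultural runoff — nitrate up NO; conductivity down NO; zooplankton density down yes; algal biomass up yes; pH up yes
None of the listed candidates fits everything.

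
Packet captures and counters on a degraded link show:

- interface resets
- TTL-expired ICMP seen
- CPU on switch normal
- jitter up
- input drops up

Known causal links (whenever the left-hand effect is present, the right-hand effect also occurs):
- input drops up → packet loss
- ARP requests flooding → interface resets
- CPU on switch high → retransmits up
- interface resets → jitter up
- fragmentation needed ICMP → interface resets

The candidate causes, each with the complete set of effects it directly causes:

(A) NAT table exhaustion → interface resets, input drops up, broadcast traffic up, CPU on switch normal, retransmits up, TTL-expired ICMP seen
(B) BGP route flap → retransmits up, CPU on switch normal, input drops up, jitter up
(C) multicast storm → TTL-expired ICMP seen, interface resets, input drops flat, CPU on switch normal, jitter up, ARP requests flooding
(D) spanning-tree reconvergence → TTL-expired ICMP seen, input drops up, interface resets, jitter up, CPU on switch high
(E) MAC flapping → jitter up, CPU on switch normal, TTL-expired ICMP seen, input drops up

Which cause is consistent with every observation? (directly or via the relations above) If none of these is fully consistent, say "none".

A

Testing each hypothesis:
(A) NAT table exhaustion — interface resets yes; TTL-expired ICMP seen yes; CPU on switch normal yes; jitter up yes (through interface resets → jitter up); input drops up yes
(B) BGP route flap — does not account for interface resets, TTL-expired ICMP seen
(C) multicast storm — fails on input drops up (predicts input drops flat, not input drops up)
(D) spanning-tree reconvergence — interface resets yes; TTL-expired ICMP seen yes; CPU on switch normal NO; jitter up yes; input drops up yes
(E) MAC flapping — interface resets NO; TTL-expired ICMP seen yes; CPU on switch normal yes; jitter up yes; input drops up yes
(A) is the only candidate with no mismatches.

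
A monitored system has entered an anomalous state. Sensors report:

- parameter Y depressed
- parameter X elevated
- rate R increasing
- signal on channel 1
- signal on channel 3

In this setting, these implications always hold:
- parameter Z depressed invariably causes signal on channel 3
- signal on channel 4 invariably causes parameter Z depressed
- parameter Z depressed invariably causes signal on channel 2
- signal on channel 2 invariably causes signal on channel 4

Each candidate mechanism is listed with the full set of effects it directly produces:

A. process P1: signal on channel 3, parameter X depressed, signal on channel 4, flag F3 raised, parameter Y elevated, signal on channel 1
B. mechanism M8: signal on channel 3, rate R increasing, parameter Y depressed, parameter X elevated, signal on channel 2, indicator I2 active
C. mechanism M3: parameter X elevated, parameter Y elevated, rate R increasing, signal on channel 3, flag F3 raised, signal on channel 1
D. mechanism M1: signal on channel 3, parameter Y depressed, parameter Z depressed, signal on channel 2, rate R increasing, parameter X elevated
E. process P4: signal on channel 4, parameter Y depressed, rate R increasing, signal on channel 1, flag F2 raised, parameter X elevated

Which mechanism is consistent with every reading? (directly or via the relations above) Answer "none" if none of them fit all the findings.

E

Testing each hypothesis:
(A) process P1 — fails on parameter Y depressed, parameter X elevated, rate R increasing (predicts parameter Y elevated, not parameter Y depressed; predicts parameter X depressed, not parameter X elevated)
(B) mechanism M8 — parameter Y depressed match; parameter X elevated match; rate R increasing match; signal on channel 1 miss; signal on channel 3 match
(C) mechanism M3 — fails on parameter Y depressed (predicts parameter Y elevated, not parameter Y depressed)
(D) mechanism M1 — parameter Y depressed match; parameter X elevated match; rate R increasing match; signal on channel 1 miss; signal on channel 3 match
(E) process P4 — parameter Y depressed match; parameter X elevated match; rate R increasing match; signal on channel 1 match; signal on channel 3 match (by signal on channel 4 → parameter Z depressed → signal on channel 3)
(E) alone accounts for all the evidence.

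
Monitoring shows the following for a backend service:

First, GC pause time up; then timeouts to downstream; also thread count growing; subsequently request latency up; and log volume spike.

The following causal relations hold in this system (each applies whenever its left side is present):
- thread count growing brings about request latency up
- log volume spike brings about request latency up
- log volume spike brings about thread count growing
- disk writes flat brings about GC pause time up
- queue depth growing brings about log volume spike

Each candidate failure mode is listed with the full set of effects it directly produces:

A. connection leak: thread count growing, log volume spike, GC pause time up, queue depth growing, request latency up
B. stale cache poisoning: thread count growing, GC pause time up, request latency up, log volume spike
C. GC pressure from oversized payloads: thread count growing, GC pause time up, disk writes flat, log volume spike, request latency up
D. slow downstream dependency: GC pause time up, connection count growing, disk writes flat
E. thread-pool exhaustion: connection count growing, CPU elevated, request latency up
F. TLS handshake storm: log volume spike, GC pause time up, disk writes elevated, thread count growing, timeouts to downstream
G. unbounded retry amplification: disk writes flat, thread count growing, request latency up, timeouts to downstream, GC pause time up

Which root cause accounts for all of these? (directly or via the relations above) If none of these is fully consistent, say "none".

Testing each hypothesis:
(A) connection leak — does not account for timeouts to downstream
(B) stale cache poisoning — does not account for timeouts to downstream
(C) GC pressure from oversized payloads — GC pause time up ✓; timeouts to downstream ✗; thread count growing ✓; request latency up ✓; log volume spike ✓
(D) slow downstream dependency — GC pause time up ✓; timeouts to downstream ✗; thread count growing ✗; request latency up ✗; log volume spike ✗
(E) thread-pool exhaustion — does not account for GC pause time up, timeouts to downstream, thread count growing, log volume spike
(F) TLS handshake storm — accounts for every observation (request latency up through thread count growing → request latency up)
(G) unbounded retry amplification — GC pause time up ✓; timeouts to downstream ✓; thread count growing ✓; request latency up ✓; log volume spike ✗
Only (F) is consistent with every observation.

F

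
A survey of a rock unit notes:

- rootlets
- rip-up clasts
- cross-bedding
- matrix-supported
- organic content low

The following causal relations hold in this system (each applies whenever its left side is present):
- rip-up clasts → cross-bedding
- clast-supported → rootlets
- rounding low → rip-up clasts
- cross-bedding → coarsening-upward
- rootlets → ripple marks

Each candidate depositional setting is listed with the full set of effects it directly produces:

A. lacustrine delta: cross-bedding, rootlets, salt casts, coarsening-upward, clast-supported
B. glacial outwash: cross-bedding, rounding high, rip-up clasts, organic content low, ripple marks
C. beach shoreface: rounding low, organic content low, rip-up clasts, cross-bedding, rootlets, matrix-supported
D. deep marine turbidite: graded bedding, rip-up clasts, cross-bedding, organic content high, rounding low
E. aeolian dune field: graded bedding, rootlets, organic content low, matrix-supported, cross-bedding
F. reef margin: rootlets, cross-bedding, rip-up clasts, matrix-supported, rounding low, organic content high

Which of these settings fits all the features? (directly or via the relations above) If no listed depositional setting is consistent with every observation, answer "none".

C

For each candidate, compare predicted effects to what was observed:
(A) lacustrine delta — fails on rip-up clasts, matrix-supported, organic content low (predicts clast-supported, not matrix-supported)
(B) glacial outwash — does not account for rootlets, matrix-supported
(C) beach shoreface — accounts for every observation
(D) deep marine turbidite — fails on rootlets, matrix-supported, organic content low (predicts organic content high, not organic content low)
(E) aeolian dune field — rootlets +; rip-up clasts -; cross-bedding +; matrix-supported +; organic content low +
(F) reef margin — fails on organic content low (predicts organic content high, not organic content low)
(C) alone accounts for all the evidence.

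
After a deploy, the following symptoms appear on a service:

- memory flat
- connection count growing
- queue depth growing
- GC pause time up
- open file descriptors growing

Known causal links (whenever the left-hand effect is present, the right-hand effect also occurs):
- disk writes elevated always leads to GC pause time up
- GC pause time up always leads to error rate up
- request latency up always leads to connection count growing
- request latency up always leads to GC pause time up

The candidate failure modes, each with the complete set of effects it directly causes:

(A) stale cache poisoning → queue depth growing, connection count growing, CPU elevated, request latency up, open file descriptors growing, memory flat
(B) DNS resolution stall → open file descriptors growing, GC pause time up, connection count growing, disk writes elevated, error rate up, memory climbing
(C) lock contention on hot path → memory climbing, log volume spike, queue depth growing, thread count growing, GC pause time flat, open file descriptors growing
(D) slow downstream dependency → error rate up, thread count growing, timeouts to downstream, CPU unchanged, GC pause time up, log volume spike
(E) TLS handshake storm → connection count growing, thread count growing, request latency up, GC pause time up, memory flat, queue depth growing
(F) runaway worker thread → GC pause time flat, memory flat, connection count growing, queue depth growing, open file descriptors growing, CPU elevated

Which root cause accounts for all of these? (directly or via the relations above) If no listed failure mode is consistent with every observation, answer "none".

Per-candidate check:
(A) stale cache poisoning — accounts for every observation (GC pause time up through request latency up → GC pause time up)
(B) DNS resolution stall — memory flat ✗; connection count growing ✓; queue depth growing ✗; GC pause time up ✓; open file descriptors growing ✓
(C) lock contention on hot path — fails on memory flat, connection count growing, GC pause time up (predicts memory climbing, not memory flat; predicts GC pause time flat, not GC pause time up)
(D) slow downstream dependency — memory flat ✗; connection count growing ✗; queue depth growing ✗; GC pause time up ✓; open file descriptors growing ✗
(E) TLS handshake storm — does not account for open file descriptors growing
(F) runaway worker thread — memory flat ✓; connection count growing ✓; queue depth growing ✓; GC pause time up ✗; open file descriptors growing ✓
(A) alone accounts for all the evidence.

A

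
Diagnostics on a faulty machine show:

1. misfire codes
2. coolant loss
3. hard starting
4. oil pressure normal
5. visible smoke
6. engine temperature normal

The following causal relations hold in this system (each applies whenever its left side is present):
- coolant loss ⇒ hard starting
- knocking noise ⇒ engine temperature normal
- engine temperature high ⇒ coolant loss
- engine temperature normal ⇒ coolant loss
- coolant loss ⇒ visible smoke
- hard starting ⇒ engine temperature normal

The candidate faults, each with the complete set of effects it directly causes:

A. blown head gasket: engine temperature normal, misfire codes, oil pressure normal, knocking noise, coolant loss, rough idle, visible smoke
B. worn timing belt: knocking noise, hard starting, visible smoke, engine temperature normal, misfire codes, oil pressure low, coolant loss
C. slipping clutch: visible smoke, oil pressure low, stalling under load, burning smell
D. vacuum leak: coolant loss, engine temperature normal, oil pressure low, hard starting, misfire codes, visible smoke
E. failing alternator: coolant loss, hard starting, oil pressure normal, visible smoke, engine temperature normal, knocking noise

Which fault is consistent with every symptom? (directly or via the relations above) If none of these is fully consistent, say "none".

A

For each candidate, compare predicted effects to what was observed:
(A) blown head gasket — misfire codes +; coolant loss +; hard starting + (through coolant loss → hard starting); oil pressure normal +; visible smoke +; engine temperature normal +
(B) worn timing belt — misfire codes +; coolant loss +; hard starting +; oil pressure normal -; visible smoke +; engine temperature normal +
(C) slipping clutch — fails on misfire codes, coolant loss, hard starting, oil pressure normal, engine temperature normal (predicts oil pressure low, not oil pressure normal)
(D) vacuum leak — misfire codes +; coolant loss +; hard starting +; oil pressure normal -; visible smoke +; engine temperature normal +
(E) failing alternator — does not account for misfire codes
Only (A) is consistent with every observation.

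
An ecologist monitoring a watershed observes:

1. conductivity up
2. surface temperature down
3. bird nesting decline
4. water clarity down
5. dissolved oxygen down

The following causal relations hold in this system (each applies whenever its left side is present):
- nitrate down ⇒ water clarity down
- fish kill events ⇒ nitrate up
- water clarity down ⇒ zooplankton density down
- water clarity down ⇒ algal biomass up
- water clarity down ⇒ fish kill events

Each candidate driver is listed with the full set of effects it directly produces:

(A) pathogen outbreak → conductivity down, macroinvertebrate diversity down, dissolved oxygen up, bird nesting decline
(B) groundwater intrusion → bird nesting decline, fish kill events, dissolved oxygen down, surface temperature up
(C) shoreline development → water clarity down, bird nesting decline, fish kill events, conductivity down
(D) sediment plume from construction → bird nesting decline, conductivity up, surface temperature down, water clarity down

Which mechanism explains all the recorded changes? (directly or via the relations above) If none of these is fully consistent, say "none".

For each candidate, compare predicted effects to what was observed:
(A) pathogen outbreak — fails on conductivity up, surface temperature down, water clarity down, dissolved oxygen down (predicts conductivity down, not conductivity up; predicts dissolved oxygen up, not dissolved oxygen down)
(B) groundwater intrusion — fails on conductivity up, surface temperature down, water clarity down (predicts surface temperature up, not surface temperature down)
(C) shoreline development — fails on conductivity up, surface temperature down, dissolved oxygen down (predicts conductivity down, not conductivity up)
(D) sediment plume from construction — does not account for dissolved oxygen down
No candidate is consistent with all observations.

none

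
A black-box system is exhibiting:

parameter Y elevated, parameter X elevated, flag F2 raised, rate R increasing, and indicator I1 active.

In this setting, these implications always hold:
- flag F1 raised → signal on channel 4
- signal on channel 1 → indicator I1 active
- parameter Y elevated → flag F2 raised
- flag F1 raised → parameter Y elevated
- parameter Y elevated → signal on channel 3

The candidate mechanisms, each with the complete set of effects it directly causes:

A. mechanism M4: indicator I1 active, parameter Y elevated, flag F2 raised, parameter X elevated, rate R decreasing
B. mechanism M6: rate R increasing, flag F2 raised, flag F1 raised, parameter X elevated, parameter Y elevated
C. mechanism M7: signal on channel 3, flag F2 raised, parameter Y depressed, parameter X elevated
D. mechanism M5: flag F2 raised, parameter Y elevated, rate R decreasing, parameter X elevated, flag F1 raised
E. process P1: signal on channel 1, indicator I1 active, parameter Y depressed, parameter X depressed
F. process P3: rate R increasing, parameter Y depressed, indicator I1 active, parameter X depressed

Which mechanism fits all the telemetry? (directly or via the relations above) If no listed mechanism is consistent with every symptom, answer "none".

Testing each hypothesis:
(A) mechanism M4 — parameter Y elevated match; parameter X elevated match; flag F2 raised match; rate R increasing miss; indicator I1 active match
(B) mechanism M6 — parameter Y elevated match; parameter X elevated match; flag F2 raised match; rate R increasing match; indicator I1 active miss
(C) mechanism M7 — parameter Y elevated miss; parameter X elevated match; flag F2 raised match; rate R increasing miss; indicator I1 active miss
(D) mechanism M5 — parameter Y elevated match; parameter X elevated match; flag F2 raised match; rate R increasing miss; indicator I1 active miss
(E) process P1 — parameter Y elevated miss; parameter X elevated miss; flag F2 raised miss; rate R increasing miss; indicator I1 active match
(F) process P3 — fails on parameter Y elevated, parameter X elevated, flag F2 raised (predicts parameter Y depressed, not parameter Y elevated; predicts parameter X depressed, not parameter X elevated)
Every candidate fails on at least one observation.

none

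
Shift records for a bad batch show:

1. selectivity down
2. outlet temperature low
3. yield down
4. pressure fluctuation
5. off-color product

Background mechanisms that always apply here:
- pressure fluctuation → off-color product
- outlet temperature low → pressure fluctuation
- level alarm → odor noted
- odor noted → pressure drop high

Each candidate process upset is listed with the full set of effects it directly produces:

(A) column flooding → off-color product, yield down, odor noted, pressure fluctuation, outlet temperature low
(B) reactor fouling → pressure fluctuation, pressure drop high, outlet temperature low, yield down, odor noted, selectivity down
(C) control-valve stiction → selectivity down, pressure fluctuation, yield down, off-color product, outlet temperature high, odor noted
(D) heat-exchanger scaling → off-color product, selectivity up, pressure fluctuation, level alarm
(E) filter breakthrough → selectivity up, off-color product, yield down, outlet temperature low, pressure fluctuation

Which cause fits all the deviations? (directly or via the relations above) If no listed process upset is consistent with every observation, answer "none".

B

Checking each candidate against the observations:
(A) column flooding — selectivity down ✗; outlet temperature low ✓; yield down ✓; pressure fluctuation ✓; off-color product ✓
(B) reactor fouling — selectivity down ✓; outlet temperature low ✓; yield down ✓; pressure fluctuation ✓; off-color product ✓ (through pressure fluctuation → off-color product)
(C) control-valve stiction — fails on outlet temperature low (predicts outlet temperature high, not outlet temperature low)
(D) heat-exchanger scaling — selectivity down ✗; outlet temperature low ✗; yield down ✗; pressure fluctuation ✓; off-color product ✓
(E) filter breakthrough — fails on selectivity down (predicts selectivity up, not selectivity down)
(B) alone accounts for all the evidence.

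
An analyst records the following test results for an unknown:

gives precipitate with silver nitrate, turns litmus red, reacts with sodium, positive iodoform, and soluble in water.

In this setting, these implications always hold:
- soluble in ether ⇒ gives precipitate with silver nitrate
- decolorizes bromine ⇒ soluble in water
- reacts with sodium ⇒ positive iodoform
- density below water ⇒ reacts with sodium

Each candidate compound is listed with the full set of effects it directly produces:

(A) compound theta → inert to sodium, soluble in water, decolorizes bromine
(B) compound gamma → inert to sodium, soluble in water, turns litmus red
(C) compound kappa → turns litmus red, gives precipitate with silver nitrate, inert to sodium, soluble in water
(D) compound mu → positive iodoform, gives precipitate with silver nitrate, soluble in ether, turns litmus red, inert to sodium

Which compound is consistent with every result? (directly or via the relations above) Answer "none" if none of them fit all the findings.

Testing each hypothesis:
(A) compound theta — fails on gives precipitate with silver nitrate, turns litmus red, reacts with sodium, positive iodoform (predicts inert to sodium, not reacts with sodium)
(B) compound gamma — fails on gives precipitate with silver nitrate, reacts with sodium, positive iodoform (predicts inert to sodium, not reacts with sodium)
(C) compound kappa — gives precipitate with silver nitrate ✓; turns litmus red ✓; reacts with sodium ✗; positive iodoform ✗; soluble in water ✓
(D) compound mu — gives precipitate with silver nitrate ✓; turns litmus red ✓; reacts with sodium ✗; positive iodoform ✓; soluble in water ✗
None of the listed candidates fits everything.

none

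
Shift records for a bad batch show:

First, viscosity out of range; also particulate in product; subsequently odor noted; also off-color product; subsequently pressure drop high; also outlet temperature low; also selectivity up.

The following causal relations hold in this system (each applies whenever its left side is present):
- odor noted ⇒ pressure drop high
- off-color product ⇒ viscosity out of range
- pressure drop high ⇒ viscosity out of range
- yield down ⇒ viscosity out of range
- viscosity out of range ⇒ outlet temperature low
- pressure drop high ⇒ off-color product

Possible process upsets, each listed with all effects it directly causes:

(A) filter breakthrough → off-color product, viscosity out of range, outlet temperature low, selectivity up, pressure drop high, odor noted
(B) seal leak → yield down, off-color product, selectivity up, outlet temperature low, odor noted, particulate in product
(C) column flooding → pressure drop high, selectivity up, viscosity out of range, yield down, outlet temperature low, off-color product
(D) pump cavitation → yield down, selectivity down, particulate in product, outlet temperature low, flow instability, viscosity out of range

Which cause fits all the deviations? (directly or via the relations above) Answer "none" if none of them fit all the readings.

For each candidate, compare predicted effects to what was observed:
(A) filter breakthrough — viscosity out of range ✓; particulate in product ✗; odor noted ✓; off-color product ✓; pressure drop high ✓; outlet temperature low ✓; selectivity up ✓
(B) seal leak — viscosity out of range ✓ (via off-color product → viscosity out of range); particulate in product ✓; odor noted ✓; off-color product ✓; pressure drop high ✓ (via odor noted → pressure drop high); outlet temperature low ✓; selectivity up ✓
(C) column flooding — viscosity out of range ✓; particulate in product ✗; odor noted ✗; off-color product ✓; pressure drop high ✓; outlet temperature low ✓; selectivity up ✓
(D) pump cavitation — viscosity out of range ✓; particulate in product ✓; odor noted ✗; off-color product ✗; pressure drop high ✗; outlet temperature low ✓; selectivity up ✗
(B) is the only candidate with no mismatches.

B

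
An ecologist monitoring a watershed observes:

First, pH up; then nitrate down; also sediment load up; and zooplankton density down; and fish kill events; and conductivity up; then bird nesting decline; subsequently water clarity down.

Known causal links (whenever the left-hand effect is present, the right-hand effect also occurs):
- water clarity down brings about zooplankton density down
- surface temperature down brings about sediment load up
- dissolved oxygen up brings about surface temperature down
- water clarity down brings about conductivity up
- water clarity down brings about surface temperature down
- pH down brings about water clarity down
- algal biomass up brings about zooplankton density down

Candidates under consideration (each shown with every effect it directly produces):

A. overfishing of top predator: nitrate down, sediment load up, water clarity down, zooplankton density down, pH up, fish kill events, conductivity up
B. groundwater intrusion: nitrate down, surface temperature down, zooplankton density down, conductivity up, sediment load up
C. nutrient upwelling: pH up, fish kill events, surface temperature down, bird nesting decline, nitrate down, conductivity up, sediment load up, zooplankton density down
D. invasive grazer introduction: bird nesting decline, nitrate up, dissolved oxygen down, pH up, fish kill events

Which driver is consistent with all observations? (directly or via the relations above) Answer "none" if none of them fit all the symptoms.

none

Per-candidate check:
(A) overfishing of top predator — pH up yes; nitrate down yes; sediment load up yes; zooplankton density down yes; fish kill events yes; conductivity up yes; bird nesting decline NO; water clarity down yes
(B) groundwater intrusion — pH up NO; nitrate down yes; sediment load up yes; zooplankton density down yes; fish kill events NO; conductivity up yes; bird nesting decline NO; water clarity down NO
(C) nutrient upwelling — pH up yes; nitrate down yes; sediment load up yes; zooplankton density down yes; fish kill events yes; conductivity up yes; bird nesting decline yes; water clarity down NO
(D) invasive grazer introduction — pH up yes; nitrate down NO; sediment load up NO; zooplankton density down NO; fish kill events yes; conductivity up NO; bird nesting decline yes; water clarity down NO
No candidate is consistent with all observations.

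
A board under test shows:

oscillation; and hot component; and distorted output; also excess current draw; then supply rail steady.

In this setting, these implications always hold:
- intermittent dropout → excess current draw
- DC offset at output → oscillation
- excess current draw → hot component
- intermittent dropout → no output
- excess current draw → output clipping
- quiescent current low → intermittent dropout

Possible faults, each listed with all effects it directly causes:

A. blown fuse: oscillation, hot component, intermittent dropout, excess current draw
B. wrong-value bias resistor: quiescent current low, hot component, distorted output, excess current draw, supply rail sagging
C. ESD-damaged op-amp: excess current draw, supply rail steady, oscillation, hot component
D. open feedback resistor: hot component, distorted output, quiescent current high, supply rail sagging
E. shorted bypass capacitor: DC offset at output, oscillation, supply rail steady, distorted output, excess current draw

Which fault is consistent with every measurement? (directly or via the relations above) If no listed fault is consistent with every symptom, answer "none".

Checking each candidate against the observations:
(A) blown fuse — does not account for distorted output, supply rail steady
(B) wrong-value bias resistor — oscillation -; hot component +; distorted output +; excess current draw +; supply rail steady -
(C) ESD-damaged op-amp — oscillation +; hot component +; distorted output -; excess current draw +; supply rail steady +
(D) open feedback resistor — oscillation -; hot component +; distorted output +; excess current draw -; supply rail steady -
(E) shorted bypass capacitor — oscillation +; hot component + (by excess current draw → hot component); distorted output +; excess current draw +; supply rail steady +
(E) is the only candidate with no mismatches.

E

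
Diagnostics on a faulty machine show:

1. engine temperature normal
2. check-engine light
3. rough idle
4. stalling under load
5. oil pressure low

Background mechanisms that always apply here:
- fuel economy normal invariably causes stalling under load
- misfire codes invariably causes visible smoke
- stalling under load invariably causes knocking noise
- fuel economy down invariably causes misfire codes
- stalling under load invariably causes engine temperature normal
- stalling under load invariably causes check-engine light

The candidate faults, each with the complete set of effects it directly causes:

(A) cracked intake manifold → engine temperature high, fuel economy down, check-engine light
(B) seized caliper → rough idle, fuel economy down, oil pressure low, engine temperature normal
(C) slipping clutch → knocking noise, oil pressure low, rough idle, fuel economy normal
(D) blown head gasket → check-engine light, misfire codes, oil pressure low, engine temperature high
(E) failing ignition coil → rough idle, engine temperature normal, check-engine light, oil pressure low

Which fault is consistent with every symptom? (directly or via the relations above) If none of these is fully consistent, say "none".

Checking each candidate against the observations:
(A) cracked intake manifold — engine temperature normal miss; check-engine light match; rough idle miss; stalling under load miss; oil pressure low miss
(B) seized caliper — engine temperature normal match; check-engine light miss; rough idle match; stalling under load miss; oil pressure low match
(C) slipping clutch — engine temperature normal match (by fuel economy normal → stalling under load → engine temperature normal); check-engine light match (by fuel economy normal → stalling under load → check-engine light); rough idle match; stalling under load match (by fuel economy normal → stalling under load); oil pressure low match
(D) blown head gasket — engine temperature normal miss; check-engine light match; rough idle miss; stalling under load miss; oil pressure low match
(E) failing ignition coil — engine temperature normal match; check-engine light match; rough idle match; stalling under load miss; oil pressure low match
(C) is the only candidate with no mismatches.

C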